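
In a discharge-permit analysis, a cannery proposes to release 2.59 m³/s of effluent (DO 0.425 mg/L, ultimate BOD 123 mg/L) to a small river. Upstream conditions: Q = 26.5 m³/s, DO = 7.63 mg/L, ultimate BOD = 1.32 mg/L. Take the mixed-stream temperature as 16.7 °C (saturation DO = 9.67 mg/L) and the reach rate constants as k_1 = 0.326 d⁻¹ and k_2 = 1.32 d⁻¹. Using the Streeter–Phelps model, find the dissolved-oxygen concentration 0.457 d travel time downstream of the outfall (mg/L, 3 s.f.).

Mixed DO = (26.5×7.63 + 2.59×0.425)/(26.5+2.59) = 203.3/29.09 = 6.989 mg/L.
Mixed L₀ = (26.5×1.32 + 2.59×123)/(29.09) = 353.6/29.09 = 12.15 mg/L.
Initial deficit D₀ = C_s − DO₀ = 9.67 − 6.989 = 2.681 mg/L.
D(0.457) = [0.326×12.15/(1.32−0.326)](e^(−0.326×0.457) − e^(−1.32×0.457)) + 2.681 e^(−1.32×0.457)
= 3.986 × (0.8616 − 0.5470) + 2.681 × 0.5470 = 2.721 mg/L.
DO = 9.67 − 2.721 = 6.949 mg/L.

DO ≈ 6.95 mg/L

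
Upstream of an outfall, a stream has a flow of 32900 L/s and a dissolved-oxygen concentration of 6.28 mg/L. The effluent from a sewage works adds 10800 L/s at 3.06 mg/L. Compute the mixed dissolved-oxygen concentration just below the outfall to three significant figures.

5.48 mg/L

Flow-weighted mixing: C = (Q_r C_r + Q_w C_w)/(Q_r + Q_w)
= (32900×6.28 + 10800×3.06)/(32900 + 10800) = 239700/43700 = 5.484 mg/L.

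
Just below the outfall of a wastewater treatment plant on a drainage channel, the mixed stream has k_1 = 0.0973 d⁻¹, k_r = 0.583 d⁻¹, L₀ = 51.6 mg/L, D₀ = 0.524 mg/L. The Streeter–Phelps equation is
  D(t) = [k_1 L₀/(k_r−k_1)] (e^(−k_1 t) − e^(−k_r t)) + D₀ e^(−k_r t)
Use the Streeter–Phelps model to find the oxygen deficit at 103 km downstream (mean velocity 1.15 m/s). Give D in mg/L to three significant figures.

D ≈ 3.98 mg/L

Travel time t = x/v = 103 km / (1.15 m/s) = 103000 m / 1.15 m/s = 89570 s = 1.037 d.
k_1 L₀/(k_r−k_1) = 0.0973×51.6/(0.583−0.0973) = 5.021/0.4857 = 10.34 mg/L.
e^(−k_1 t) = e^(−0.0973×1.037) = 0.9041; e^(−k_r t) = e^(−0.583×1.037) = 0.5464.
D = 10.34 × (0.9041 − 0.5464) + 0.524 × 0.5464 = 3.697 + 0.2863 = 3.983 mg/L.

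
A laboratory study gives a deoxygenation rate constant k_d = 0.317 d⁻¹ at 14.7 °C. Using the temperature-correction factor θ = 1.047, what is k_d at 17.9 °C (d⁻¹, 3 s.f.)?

k_d ≈ 0.367 d⁻¹

k_d(T₂) = k_d(T₁) · θ^(T₂−T₁) = 0.317 × 1.047^(17.9−14.7)
= 0.317 × 1.047^3.20 = 0.317 × 1.158 = 0.3672 d⁻¹.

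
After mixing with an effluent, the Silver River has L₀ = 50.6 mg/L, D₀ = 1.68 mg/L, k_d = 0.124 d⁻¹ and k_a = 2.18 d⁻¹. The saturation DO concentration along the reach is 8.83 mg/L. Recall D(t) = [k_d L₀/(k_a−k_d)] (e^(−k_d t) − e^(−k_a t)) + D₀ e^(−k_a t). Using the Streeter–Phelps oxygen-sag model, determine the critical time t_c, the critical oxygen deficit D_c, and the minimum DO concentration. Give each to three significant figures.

t_c ≈ 1.01 d; D_c ≈ 2.54 mg/L; min DO ≈ 6.29 mg/L

With k_a/k_d = 17.58 and 1 − D₀(k_a−k_d)/(k_d L₀) = 0.4495,
t_c = ln(17.58 × 0.4495) / (2.18 − 0.124) = ln(7.902) / 2.056 = 2.067/2.056 = 1.005 d.
L(t_c) = L₀ e^(−k_d t_c) = 50.6 × 0.8828 = 44.67 mg/L, and at the critical point k_a D_c = k_d L, so D_c = (0.124/2.18) × 44.67 = 2.541 mg/L.
Minimum DO = C_s − D_c = 8.83 − 2.541 = 6.289 mg/L.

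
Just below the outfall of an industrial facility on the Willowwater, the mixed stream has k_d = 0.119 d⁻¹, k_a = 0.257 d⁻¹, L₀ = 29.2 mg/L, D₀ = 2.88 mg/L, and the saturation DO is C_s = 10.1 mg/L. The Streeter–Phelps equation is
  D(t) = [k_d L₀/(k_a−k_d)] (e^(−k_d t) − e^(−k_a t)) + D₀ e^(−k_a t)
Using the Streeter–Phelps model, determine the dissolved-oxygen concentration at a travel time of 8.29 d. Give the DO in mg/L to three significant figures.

DO ≈ 3.36 mg/L

k_d L₀/(k_a−k_d) = 0.119×29.2/(0.257−0.119) = 3.475/0.1380 = 25.18 mg/L.
e^(−k_d t) = e^(−0.119×8.290) = 0.3729; e^(−k_a t) = e^(−0.257×8.290) = 0.1188.
D = 25.18 × (0.3729 − 0.1188) + 2.88 × 0.1188 = 6.398 + 0.3421 = 6.740 mg/L.
DO = C_s − D = 10.1 − 6.740 = 3.360 mg/L.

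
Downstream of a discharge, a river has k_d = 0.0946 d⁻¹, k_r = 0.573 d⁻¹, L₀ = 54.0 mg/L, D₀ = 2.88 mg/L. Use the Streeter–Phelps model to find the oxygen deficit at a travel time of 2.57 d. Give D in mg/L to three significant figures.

D ≈ 6.59 mg/L

k_d L₀/(k_r−k_d) = 0.0946×54.0/(0.573−0.0946) = 5.108/0.4784 = 10.68 mg/L.
e^(−k_d t) = e^(−0.0946×2.570) = 0.7842; e^(−k_r t) = e^(−0.573×2.570) = 0.2293.
D = 10.68 × (0.7842 − 0.2293) + 2.88 × 0.2293 = 5.925 + 0.6605 = 6.585 mg/L.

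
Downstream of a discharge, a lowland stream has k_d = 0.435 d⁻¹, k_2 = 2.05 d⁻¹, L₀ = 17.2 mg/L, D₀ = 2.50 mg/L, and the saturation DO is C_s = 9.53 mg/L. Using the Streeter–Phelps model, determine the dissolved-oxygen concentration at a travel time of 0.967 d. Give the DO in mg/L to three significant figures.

k_d L₀/(k_2−k_d) = 0.435×17.2/(2.05−0.435) = 7.482/1.615 = 4.633 mg/L.
e^(−k_d t) = e^(−0.435×0.9670) = 0.6566; e^(−k_2 t) = e^(−2.05×0.9670) = 0.1377.
D = 4.633 × (0.6566 − 0.1377) + 2.50 × 0.1377 = 2.404 + 0.3444 = 2.748 mg/L.
DO = C_s − D = 9.53 − 2.748 = 6.782 mg/L.

DO ≈ 6.78 mg/L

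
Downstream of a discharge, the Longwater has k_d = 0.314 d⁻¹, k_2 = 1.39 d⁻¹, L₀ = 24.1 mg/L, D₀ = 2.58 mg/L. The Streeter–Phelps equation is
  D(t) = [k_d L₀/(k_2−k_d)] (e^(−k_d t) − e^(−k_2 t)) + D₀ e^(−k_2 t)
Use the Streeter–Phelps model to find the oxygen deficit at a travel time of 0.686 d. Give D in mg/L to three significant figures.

k_d L₀/(k_2−k_d) = 0.314×24.1/(1.39−0.314) = 7.567/1.076 = 7.033 mg/L.
e^(−k_d t) = e^(−0.314×0.6860) = 0.8062; e^(−k_2 t) = e^(−1.39×0.6860) = 0.3854.
D = 7.033 × (0.8062 − 0.3854) + 2.58 × 0.3854 = 2.960 + 0.9943 = 3.954 mg/L.

D ≈ 3.95 mg/L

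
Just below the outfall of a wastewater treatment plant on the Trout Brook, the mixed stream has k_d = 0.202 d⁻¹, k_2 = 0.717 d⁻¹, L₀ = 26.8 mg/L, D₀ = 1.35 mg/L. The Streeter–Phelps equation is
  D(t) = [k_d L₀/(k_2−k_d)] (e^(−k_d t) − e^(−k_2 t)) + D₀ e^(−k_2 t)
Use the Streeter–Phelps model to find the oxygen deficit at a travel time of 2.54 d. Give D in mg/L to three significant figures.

k_d L₀/(k_2−k_d) = 0.202×26.8/(0.717−0.202) = 5.414/0.5150 = 10.51 mg/L.
e^(−k_d t) = e^(−0.202×2.540) = 0.5986; e^(−k_2 t) = e^(−0.717×2.540) = 0.1618.
D = 10.51 × (0.5986 − 0.1618) + 1.35 × 0.1618 = 4.592 + 0.2185 = 4.810 mg/L.

D ≈ 4.81 mg/L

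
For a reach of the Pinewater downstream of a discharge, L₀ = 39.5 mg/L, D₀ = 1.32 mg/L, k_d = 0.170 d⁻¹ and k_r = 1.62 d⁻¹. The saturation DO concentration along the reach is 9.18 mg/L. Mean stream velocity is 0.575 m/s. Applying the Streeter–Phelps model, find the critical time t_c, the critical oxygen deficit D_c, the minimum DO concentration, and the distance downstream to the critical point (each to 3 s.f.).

t_c ≈ 1.32 d; D_c ≈ 3.31 mg/L; min DO ≈ 5.87 mg/L; x_c ≈ 65.7 km

t_c = [1/(k_r−k_d)] ln[(k_r/k_d)(1 − D₀(k_r−k_d)/(k_d L₀))]
= [1/(1.62−0.170)] ln[(1.62/0.170)(1 − 1.32×1.450/(0.170×39.5))]
= (1/1.450) ln[9.529 × 0.7150] = 0.6897 × ln(6.813) = 0.6897 × 1.919 = 1.323 d.
D_c = (k_d/k_r) L₀ e^(−k_d t_c) = (0.170/1.62) × 39.5 × e^(−0.170×1.323) = 0.1049 × 39.5 × 0.7985 = 3.310 mg/L.
Minimum DO = C_s − D_c = 9.18 − 3.310 = 5.870 mg/L.
x_c = v t_c = 0.575 m/s × 1.323 d × 86400 s/d = 65740 m ≈ 65.7 km.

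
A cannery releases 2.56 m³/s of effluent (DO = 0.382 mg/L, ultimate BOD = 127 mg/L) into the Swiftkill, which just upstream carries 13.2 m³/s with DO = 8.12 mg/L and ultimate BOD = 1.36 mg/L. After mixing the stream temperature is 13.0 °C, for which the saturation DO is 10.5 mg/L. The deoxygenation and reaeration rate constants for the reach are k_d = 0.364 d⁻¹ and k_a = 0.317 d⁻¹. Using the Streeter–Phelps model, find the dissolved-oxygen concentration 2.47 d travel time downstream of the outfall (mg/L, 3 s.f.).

DO ≈ 0.392 mg/L

Mixed DO = (13.2×8.12 + 2.56×0.382)/(13.2+2.56) = 108.2/15.76 = 6.863 mg/L.
Mixed L₀ = (13.2×1.36 + 2.56×127)/(15.76) = 343.1/15.76 = 21.77 mg/L.
Initial deficit D₀ = C_s − DO₀ = 10.5 − 6.863 = 3.637 mg/L.
D(2.47) = [0.364×21.77/(0.317−0.364)](e^(−0.364×2.47) − e^(−0.317×2.47)) + 3.637 e^(−0.317×2.47)
= -168.6 × (0.4069 − 0.4570) + 3.637 × 0.4570 = 10.11 mg/L.
DO = 10.5 − 10.11 = 0.3925 mg/L.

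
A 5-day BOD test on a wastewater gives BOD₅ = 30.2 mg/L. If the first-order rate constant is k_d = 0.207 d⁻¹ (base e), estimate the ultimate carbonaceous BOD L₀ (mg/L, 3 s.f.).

BOD₅ = L₀(1 − e^(−5k_d)) ⇒ L₀ = BOD₅ / (1 − e^(−5×0.207))
= 30.2 / (1 − 0.3552) = 30.2 / 0.6448 = 46.84 mg/L.

L₀ ≈ 46.8 mg/L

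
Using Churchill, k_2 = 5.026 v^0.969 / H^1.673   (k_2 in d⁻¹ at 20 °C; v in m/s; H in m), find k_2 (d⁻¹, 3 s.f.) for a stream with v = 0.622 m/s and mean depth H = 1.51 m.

k_2 = 5.026 × 0.622^0.969 / 1.51^1.673 = 5.026 × 0.6312 / 1.993 = 1.592 d⁻¹.

k_2 ≈ 1.59 d⁻¹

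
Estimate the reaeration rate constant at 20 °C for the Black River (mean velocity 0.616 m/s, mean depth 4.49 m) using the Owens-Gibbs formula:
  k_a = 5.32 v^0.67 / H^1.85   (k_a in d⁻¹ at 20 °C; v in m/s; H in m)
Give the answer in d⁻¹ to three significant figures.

k_a = 5.32 × 0.616^0.67 / 4.49^1.85 = 5.32 × 0.7228 / 16.09 = 0.2389 d⁻¹.

k_a ≈ 0.239 d⁻¹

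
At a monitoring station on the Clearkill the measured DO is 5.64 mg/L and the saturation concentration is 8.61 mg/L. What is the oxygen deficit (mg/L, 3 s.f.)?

D ≈ 2.97 mg/L

D = C_s − C = 8.61 − 5.64 = 2.97 mg/L.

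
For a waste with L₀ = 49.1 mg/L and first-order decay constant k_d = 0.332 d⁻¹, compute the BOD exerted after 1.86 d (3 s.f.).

y ≈ 22.6 mg/L

y_t = L₀(1 − e^(−k_d t)) = 49.1 × (1 − e^(−0.332×1.86))
= 49.1 × (1 − 0.5393) = 49.1 × 0.4607 = 22.62 mg/L.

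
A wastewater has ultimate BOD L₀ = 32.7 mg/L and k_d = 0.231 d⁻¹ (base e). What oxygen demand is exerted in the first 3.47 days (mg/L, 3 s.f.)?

y_t = L₀(1 − e^(−k_d t)) = 32.7 × (1 − e^(−0.231×3.47))
= 32.7 × (1 − 0.4486) = 32.7 × 0.5514 = 18.03 mg/L.

y ≈ 18.0 mg/L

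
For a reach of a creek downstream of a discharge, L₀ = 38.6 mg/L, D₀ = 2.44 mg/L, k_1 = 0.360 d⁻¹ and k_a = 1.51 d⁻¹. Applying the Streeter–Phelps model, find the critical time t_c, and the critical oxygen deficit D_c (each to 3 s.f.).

t_c ≈ 1.05 d; D_c ≈ 6.30 mg/L

With k_a/k_1 = 4.194 and 1 − D₀(k_a−k_1)/(k_1 L₀) = 0.7981,
t_c = ln(4.194 × 0.7981) / (1.51 − 0.360) = ln(3.347) / 1.150 = 1.208/1.150 = 1.051 d.
D_c = (k_1/k_a) L₀ e^(−k_1 t_c) = (0.360/1.51) × 38.6 × e^(−0.360×1.051) = 0.2384 × 38.6 × 0.6851 = 6.305 mg/L.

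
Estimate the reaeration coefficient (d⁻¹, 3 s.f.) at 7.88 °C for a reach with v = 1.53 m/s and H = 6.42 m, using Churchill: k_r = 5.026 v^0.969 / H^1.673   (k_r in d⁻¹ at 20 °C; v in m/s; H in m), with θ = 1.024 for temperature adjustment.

k_r ≈ 0.254 d⁻¹

k_r(20) = 5.026 × 1.53^0.969 / 6.42^1.673 = 5.026 × 1.510 / 22.44 = 0.3382 d⁻¹.
k_r(7.88) = 0.3382 × 1.024^(7.88−20) = 0.3382 × 0.7502 = 0.2537 d⁻¹.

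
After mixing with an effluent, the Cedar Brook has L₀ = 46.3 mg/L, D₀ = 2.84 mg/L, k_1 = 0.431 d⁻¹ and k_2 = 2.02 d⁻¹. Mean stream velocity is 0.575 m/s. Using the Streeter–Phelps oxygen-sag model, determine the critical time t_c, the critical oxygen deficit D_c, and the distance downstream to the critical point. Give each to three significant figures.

At the critical point dD/dt = 0, so k_1 L₀ e^(−k_1 t) = k_2 D. Substituting D(t) from the Streeter–Phelps equation and solving for t gives
t_c = ln[(k_2/k_1)(1 − D₀(k_2−k_1)/(k_1 L₀))] / (k_2−k_1).
Here k_2−k_1 = 1.589 d⁻¹ and 1 − D₀(k_2−k_1)/(k_1 L₀) = 1 − 2.84×1.589/(0.431×46.3) = 0.7739, so
t_c = ln(4.687 × 0.7739) / 1.589 = 1.288 / 1.589 = 0.8108 d.
D_c = (k_1/k_2) L₀ e^(−k_1 t_c) = (0.431/2.02) × 46.3 × e^(−0.431×0.8108) = 0.2134 × 46.3 × 0.7051 = 6.965 mg/L.
x_c = v t_c = 0.575 m/s × 0.8108 d × 86400 s/d = 40280 m ≈ 40.3 km.

t_c ≈ 0.811 d; D_c ≈ 6.97 mg/L; x_c ≈ 40.3 km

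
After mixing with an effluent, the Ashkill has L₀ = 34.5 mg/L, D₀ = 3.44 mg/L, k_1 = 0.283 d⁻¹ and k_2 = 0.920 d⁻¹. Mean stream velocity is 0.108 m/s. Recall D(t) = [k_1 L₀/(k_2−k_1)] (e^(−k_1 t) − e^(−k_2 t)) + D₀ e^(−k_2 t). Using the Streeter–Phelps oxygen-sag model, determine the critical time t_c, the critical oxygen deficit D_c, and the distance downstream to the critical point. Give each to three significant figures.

t_c = [1/(k_2−k_1)] ln[(k_2/k_1)(1 − D₀(k_2−k_1)/(k_1 L₀))]
= [1/(0.920−0.283)] ln[(0.920/0.283)(1 − 3.44×0.6370/(0.283×34.5))]
= (1/0.6370) ln[3.251 × 0.7756] = 1.570 × ln(2.521) = 1.570 × 0.9248 = 1.452 d.
L(t_c) = L₀ e^(−k_1 t_c) = 34.5 × 0.6631 = 22.88 mg/L, and at the critical point k_2 D_c = k_1 L, so D_c = (0.283/0.920) × 22.88 = 7.037 mg/L.
x_c = v t_c = 0.108 m/s × 1.452 d × 86400 s/d = 13550 m ≈ 13.5 km.

t_c ≈ 1.45 d; D_c ≈ 7.04 mg/L; x_c ≈ 13.5 km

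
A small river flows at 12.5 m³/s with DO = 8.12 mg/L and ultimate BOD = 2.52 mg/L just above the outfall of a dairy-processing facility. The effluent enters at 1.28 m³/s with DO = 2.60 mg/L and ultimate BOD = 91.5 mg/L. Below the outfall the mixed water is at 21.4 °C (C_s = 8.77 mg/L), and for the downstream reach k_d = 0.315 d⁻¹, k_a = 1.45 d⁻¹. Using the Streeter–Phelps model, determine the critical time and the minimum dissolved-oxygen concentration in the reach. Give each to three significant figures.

t_c ≈ 0.912 d; minimum DO ≈ 7.01 mg/L

Mixed DO = (12.5×8.12 + 1.28×2.60)/(12.5+1.28) = 104.8/13.78 = 7.607 mg/L.
Mixed L₀ = (12.5×2.52 + 1.28×91.5)/(13.78) = 148.6/13.78 = 10.79 mg/L.
Initial deficit D₀ = C_s − DO₀ = 8.77 − 7.607 = 1.163 mg/L.
t_c = (1/1.135) ln[(1.45/0.315)(1 − 1.163×1.135/(0.315×10.79))] = 0.8811 × ln(2.815) = 0.9119 d.
D_c = (0.315/1.45) × 10.79 × e^(−0.315×0.9119) = 0.2172 × 10.79 × 0.7503 = 1.758 mg/L.
Minimum DO = 8.77 − 1.758 = 7.012 mg/L.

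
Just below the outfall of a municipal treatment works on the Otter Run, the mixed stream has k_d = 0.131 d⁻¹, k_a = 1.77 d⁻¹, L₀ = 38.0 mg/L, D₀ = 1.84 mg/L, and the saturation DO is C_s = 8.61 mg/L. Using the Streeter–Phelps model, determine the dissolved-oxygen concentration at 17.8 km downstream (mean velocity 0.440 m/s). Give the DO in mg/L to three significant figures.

DO ≈ 6.28 mg/L

Travel time t = x/v = 17.8 km / (0.440 m/s) = 17800 m / 0.440 m/s = 40450 s = 0.4682 d.
k_d L₀/(k_a−k_d) = 0.131×38.0/(1.77−0.131) = 4.978/1.639 = 3.037 mg/L.
e^(−k_d t) = e^(−0.131×0.4682) = 0.9405; e^(−k_a t) = e^(−1.77×0.4682) = 0.4366.
D = 3.037 × (0.9405 − 0.4366) + 1.84 × 0.4366 = 1.530 + 0.8033 = 2.334 mg/L.
DO = C_s − D = 8.61 − 2.334 = 6.276 mg/L.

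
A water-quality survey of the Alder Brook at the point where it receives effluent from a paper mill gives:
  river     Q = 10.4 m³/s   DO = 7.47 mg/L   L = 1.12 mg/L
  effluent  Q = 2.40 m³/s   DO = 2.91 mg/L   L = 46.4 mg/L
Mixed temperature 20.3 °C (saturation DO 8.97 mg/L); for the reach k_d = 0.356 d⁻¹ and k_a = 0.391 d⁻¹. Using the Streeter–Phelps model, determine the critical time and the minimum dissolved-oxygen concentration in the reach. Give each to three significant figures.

Mixed DO = (10.4×7.47 + 2.40×2.91)/(10.4+2.40) = 84.67/12.80 = 6.615 mg/L.
Mixed L₀ = (10.4×1.12 + 2.40×46.4)/(12.80) = 123.0/12.80 = 9.610 mg/L.
Initial deficit D₀ = C_s − DO₀ = 8.97 − 6.615 = 2.355 mg/L.
t_c = (1/0.03500) ln[(0.391/0.356)(1 − 2.355×0.03500/(0.356×9.610))] = 28.57 × ln(1.072) = 1.983 d.
D_c = (0.356/0.391) × 9.610 × e^(−0.356×1.983) = 0.9105 × 9.610 × 0.4937 = 4.320 mg/L.
Minimum DO = 8.97 − 4.320 = 4.650 mg/L.

t_c ≈ 1.98 d; minimum DO ≈ 4.65 mg/L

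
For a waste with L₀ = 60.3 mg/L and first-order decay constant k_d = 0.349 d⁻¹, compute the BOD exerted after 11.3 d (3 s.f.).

y_t = L₀(1 − e^(−k_d t)) = 60.3 × (1 − e^(−0.349×11.3))
= 60.3 × (1 − 0.01938) = 60.3 × 0.9806 = 59.13 mg/L.

y ≈ 59.1 mg/L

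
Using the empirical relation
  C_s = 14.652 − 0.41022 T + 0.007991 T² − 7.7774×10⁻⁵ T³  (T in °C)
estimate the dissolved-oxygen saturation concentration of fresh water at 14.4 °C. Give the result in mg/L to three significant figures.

C_s ≈ 10.2 mg/L

C_s = 14.652 − 0.41022×14.4 + 0.007991×14.4² − 7.7774×10⁻⁵×14.4³ = 10.17 mg/L.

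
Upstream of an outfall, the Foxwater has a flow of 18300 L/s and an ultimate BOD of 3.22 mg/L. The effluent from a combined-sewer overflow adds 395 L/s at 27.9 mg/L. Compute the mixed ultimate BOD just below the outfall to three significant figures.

Flow-weighted mixing: C = (Q_r C_r + Q_w C_w)/(Q_r + Q_w)
= (18300×3.22 + 395×27.9)/(18300 + 395) = 69950/18700 = 3.741 mg/L.

3.74 mg/L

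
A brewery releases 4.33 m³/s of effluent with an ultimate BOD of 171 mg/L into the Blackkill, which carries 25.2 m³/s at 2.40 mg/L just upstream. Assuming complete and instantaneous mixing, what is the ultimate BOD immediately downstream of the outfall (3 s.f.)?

27.1 mg/L

Flow-weighted mixing: C = (Q_r C_r + Q_w C_w)/(Q_r + Q_w)
= (25.2×2.40 + 4.33×171)/(25.2 + 4.33) = 800.9/29.53 = 27.12 mg/L.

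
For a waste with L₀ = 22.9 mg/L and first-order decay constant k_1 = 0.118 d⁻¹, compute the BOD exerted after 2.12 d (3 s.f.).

y_t = L₀(1 − e^(−k_1 t)) = 22.9 × (1 − e^(−0.118×2.12))
= 22.9 × (1 − 0.7787) = 22.9 × 0.2213 = 5.068 mg/L.

y ≈ 5.07 mg/L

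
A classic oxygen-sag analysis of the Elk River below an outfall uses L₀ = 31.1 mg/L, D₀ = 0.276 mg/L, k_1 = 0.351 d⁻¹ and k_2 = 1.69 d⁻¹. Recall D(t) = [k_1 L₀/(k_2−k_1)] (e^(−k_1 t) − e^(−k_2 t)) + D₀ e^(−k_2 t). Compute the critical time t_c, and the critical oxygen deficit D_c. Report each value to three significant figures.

With k_2/k_1 = 4.815 and 1 − D₀(k_2−k_1)/(k_1 L₀) = 0.9661,
t_c = ln(4.815 × 0.9661) / (1.69 − 0.351) = ln(4.652) / 1.339 = 1.537/1.339 = 1.148 d.
L(t_c) = L₀ e^(−k_1 t_c) = 31.1 × 0.6683 = 20.79 mg/L, and at the critical point k_2 D_c = k_1 L, so D_c = (0.351/1.69) × 20.79 = 4.317 mg/L.

t_c ≈ 1.15 d; D_c ≈ 4.32 mg/L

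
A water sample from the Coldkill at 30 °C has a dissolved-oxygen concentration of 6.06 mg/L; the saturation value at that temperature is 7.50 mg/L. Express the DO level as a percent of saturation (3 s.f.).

80.8 % saturation

% saturation = C/C_s × 100 = 6.06/7.50 × 100 = 80.8 %.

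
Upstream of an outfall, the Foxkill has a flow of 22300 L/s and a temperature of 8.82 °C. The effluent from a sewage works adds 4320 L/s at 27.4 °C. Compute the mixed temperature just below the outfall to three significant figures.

Flow-weighted mixing: C = (Q_r C_r + Q_w C_w)/(Q_r + Q_w)
= (22300×8.82 + 4320×27.4)/(22300 + 4320) = 315100/26620 = 11.84 °C.

11.8 °C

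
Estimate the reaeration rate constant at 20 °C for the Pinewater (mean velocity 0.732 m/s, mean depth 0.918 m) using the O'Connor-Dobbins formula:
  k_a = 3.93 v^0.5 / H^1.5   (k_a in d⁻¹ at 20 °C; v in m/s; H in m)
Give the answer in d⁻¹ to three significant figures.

k_a = 3.93 × 0.732^0.5 / 0.918^1.5 = 3.93 × 0.8556 / 0.8796 = 3.823 d⁻¹.

k_a ≈ 3.82 d⁻¹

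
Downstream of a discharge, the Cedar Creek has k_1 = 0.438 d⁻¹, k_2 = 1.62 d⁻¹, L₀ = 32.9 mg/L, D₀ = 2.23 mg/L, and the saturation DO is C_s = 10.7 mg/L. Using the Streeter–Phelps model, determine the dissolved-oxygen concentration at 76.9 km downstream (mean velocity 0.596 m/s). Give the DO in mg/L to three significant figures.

Travel time t = x/v = 76.9 km / (0.596 m/s) = 76900 m / 0.596 m/s = 129000 s = 1.493 d.
k_1 L₀/(k_2−k_1) = 0.438×32.9/(1.62−0.438) = 14.41/1.182 = 12.19 mg/L.
e^(−k_1 t) = e^(−0.438×1.493) = 0.5199; e^(−k_2 t) = e^(−1.62×1.493) = 0.08899.
D = 12.19 × (0.5199 − 0.08899) + 2.23 × 0.08899 = 5.254 + 0.1984 = 5.452 mg/L.
DO = C_s − D = 10.7 − 5.452 = 5.248 mg/L.

DO ≈ 5.25 mg/L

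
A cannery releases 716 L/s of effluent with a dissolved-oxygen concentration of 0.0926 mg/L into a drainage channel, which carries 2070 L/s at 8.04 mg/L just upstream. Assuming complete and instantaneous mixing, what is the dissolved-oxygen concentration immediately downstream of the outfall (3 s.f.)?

Flow-weighted mixing: C = (Q_r C_r + Q_w C_w)/(Q_r + Q_w)
= (2070×8.04 + 716×0.0926)/(2070 + 716) = 16710/2786 = 5.998 mg/L.

6.00 mg/L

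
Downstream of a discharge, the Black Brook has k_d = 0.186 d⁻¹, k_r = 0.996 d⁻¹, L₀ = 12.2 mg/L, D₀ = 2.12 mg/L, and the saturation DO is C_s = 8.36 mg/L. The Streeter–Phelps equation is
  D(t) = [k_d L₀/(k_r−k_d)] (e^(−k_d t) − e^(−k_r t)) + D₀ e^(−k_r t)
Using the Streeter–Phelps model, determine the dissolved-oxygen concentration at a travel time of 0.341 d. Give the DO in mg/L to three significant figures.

k_d L₀/(k_r−k_d) = 0.186×12.2/(0.996−0.186) = 2.269/0.8100 = 2.801 mg/L.
e^(−k_d t) = e^(−0.186×0.3410) = 0.9385; e^(−k_r t) = e^(−0.996×0.3410) = 0.7120.
D = 2.801 × (0.9385 − 0.7120) + 2.12 × 0.7120 = 0.6346 + 1.510 = 2.144 mg/L.
DO = C_s − D = 8.36 − 2.144 = 6.216 mg/L.

DO ≈ 6.22 mg/L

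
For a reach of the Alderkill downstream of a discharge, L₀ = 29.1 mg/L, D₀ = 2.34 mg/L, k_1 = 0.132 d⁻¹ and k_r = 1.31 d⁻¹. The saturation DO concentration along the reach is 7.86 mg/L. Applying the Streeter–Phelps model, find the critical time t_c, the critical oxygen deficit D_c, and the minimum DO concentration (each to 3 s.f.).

t_c ≈ 0.875 d; D_c ≈ 2.61 mg/L; min DO ≈ 5.25 mg/L

At the critical point dD/dt = 0, so k_1 L₀ e^(−k_1 t) = k_r D. Substituting D(t) from the Streeter–Phelps equation and solving for t gives
t_c = ln[(k_r/k_1)(1 − D₀(k_r−k_1)/(k_1 L₀))] / (k_r−k_1).
Here k_r−k_1 = 1.178 d⁻¹ and 1 − D₀(k_r−k_1)/(k_1 L₀) = 1 − 2.34×1.178/(0.132×29.1) = 0.2824, so
t_c = ln(9.924 × 0.2824) / 1.178 = 1.030 / 1.178 = 0.8748 d.
L(t_c) = L₀ e^(−k_1 t_c) = 29.1 × 0.8909 = 25.93 mg/L, and at the critical point k_r D_c = k_1 L, so D_c = (0.132/1.31) × 25.93 = 2.612 mg/L.
Minimum DO = C_s − D_c = 7.86 − 2.612 = 5.248 mg/L.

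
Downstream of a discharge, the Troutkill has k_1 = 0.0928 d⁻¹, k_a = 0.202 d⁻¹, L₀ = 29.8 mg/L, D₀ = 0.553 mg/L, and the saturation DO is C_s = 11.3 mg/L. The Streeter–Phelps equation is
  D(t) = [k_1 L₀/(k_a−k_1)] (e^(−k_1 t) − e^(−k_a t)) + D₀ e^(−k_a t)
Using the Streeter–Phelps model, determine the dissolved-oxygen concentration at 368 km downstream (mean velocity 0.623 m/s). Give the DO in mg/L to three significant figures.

Travel time t = x/v = 368 km / (0.623 m/s) = 368000 m / 0.623 m/s = 590700 s = 6.837 d.
k_1 L₀/(k_a−k_1) = 0.0928×29.8/(0.202−0.0928) = 2.765/0.1092 = 25.32 mg/L.
e^(−k_1 t) = e^(−0.0928×6.837) = 0.5302; e^(−k_a t) = e^(−0.202×6.837) = 0.2513.
D = 25.32 × (0.5302 − 0.2513) + 0.553 × 0.2513 = 7.063 + 0.1390 = 7.202 mg/L.
DO = C_s − D = 11.3 − 7.202 = 4.098 mg/L.

DO ≈ 4.10 mg/L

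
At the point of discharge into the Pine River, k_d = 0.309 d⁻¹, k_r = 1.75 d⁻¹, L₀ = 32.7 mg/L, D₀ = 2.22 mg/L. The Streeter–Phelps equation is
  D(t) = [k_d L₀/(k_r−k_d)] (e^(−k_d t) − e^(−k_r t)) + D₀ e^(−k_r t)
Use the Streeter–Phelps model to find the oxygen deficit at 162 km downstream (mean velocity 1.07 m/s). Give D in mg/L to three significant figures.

D ≈ 3.86 mg/L

Travel time t = x/v = 162 km / (1.07 m/s) = 162000 m / 1.07 m/s = 151400 s = 1.752 d.
k_d L₀/(k_r−k_d) = 0.309×32.7/(1.75−0.309) = 10.10/1.441 = 7.012 mg/L.
e^(−k_d t) = e^(−0.309×1.752) = 0.5819; e^(−k_r t) = e^(−1.75×1.752) = 0.04658.
D = 7.012 × (0.5819 − 0.04658) + 2.22 × 0.04658 = 3.754 + 0.1034 = 3.857 mg/L.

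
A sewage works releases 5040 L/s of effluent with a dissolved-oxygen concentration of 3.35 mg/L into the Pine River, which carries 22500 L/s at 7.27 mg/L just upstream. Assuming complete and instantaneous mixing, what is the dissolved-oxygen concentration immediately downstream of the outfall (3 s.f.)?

6.55 mg/L

Flow-weighted mixing: C = (Q_r C_r + Q_w C_w)/(Q_r + Q_w)
= (22500×7.27 + 5040×3.35)/(22500 + 5040) = 180500/27540 = 6.553 mg/L.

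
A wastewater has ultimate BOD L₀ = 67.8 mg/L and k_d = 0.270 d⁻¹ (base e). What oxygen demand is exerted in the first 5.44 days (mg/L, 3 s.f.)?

y_t = L₀(1 − e^(−k_d t)) = 67.8 × (1 − e^(−0.270×5.44))
= 67.8 × (1 − 0.2302) = 67.8 × 0.7698 = 52.19 mg/L.

y ≈ 52.2 mg/L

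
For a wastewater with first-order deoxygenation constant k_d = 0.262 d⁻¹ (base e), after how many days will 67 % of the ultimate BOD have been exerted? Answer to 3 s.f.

y/L₀ = 1 − e^(−k_d t) = 0.67 ⇒ e^(−k_d t) = 0.330
t = −ln(0.330) / 0.262 = 1.109 / 0.262 = 4.232 d.

t ≈ 4.23 d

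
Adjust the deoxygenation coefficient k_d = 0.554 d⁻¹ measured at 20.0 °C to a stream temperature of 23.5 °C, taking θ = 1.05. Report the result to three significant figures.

k_d(T₂) = k_d(T₁) · θ^(T₂−T₁) = 0.554 × 1.05^(23.5−20.0)
= 0.554 × 1.05^3.50 = 0.554 × 1.186 = 0.6572 d⁻¹.

k_d ≈ 0.657 d⁻¹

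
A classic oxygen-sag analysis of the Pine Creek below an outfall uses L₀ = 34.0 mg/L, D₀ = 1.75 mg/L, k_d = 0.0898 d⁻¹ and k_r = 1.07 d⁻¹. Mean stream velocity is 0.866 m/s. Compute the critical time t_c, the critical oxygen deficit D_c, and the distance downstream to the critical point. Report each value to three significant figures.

t_c = [1/(k_r−k_d)] ln[(k_r/k_d)(1 − D₀(k_r−k_d)/(k_d L₀))]
= [1/(1.07−0.0898)] ln[(1.07/0.0898)(1 − 1.75×0.9802/(0.0898×34.0))]
= (1/0.9802) ln[11.92 × 0.4382] = 1.020 × ln(5.221) = 1.020 × 1.653 = 1.686 d.
L(t_c) = L₀ e^(−k_d t_c) = 34.0 × 0.8595 = 29.22 mg/L, and at the critical point k_r D_c = k_d L, so D_c = (0.0898/1.07) × 29.22 = 2.453 mg/L.
x_c = v t_c = 0.866 m/s × 1.686 d × 86400 s/d = 126200 m ≈ 126 km.

t_c ≈ 1.69 d; D_c ≈ 2.45 mg/L; x_c ≈ 126 km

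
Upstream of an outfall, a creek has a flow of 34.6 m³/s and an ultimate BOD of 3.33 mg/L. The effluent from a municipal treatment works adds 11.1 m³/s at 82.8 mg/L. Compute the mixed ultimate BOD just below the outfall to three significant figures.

Flow-weighted mixing: C = (Q_r C_r + Q_w C_w)/(Q_r + Q_w)
= (34.6×3.33 + 11.1×82.8)/(34.6 + 11.1) = 1034/45.70 = 22.63 mg/L.

22.6 mg/L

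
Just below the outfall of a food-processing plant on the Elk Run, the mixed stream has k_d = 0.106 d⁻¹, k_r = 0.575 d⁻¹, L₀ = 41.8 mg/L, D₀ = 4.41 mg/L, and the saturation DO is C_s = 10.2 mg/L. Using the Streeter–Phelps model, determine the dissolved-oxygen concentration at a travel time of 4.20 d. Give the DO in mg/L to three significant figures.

k_d L₀/(k_r−k_d) = 0.106×41.8/(0.575−0.106) = 4.431/0.4690 = 9.447 mg/L.
e^(−k_d t) = e^(−0.106×4.200) = 0.6407; e^(−k_r t) = e^(−0.575×4.200) = 0.08937.
D = 9.447 × (0.6407 − 0.08937) + 4.41 × 0.08937 = 5.209 + 0.3941 = 5.603 mg/L.
DO = C_s − D = 10.2 − 5.603 = 4.597 mg/L.

DO ≈ 4.60 mg/L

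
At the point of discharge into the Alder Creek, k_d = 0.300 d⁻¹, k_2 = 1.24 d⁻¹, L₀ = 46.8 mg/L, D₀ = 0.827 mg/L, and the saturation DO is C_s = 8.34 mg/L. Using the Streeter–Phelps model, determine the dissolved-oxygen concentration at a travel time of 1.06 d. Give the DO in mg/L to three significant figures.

k_d L₀/(k_2−k_d) = 0.300×46.8/(1.24−0.300) = 14.04/0.9400 = 14.94 mg/L.
e^(−k_d t) = e^(−0.300×1.060) = 0.7276; e^(−k_2 t) = e^(−1.24×1.060) = 0.2686.
D = 14.94 × (0.7276 − 0.2686) + 0.827 × 0.2686 = 6.855 + 0.2222 = 7.077 mg/L.
DO = C_s − D = 8.34 − 7.077 = 1.263 mg/L.

DO ≈ 1.26 mg/L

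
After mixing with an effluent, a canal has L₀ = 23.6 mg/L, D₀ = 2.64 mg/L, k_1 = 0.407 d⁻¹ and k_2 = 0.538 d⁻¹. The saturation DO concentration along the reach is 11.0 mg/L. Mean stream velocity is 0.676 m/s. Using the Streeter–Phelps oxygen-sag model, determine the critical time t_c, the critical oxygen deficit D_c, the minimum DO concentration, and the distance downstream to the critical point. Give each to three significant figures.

At the critical point dD/dt = 0, so k_1 L₀ e^(−k_1 t) = k_2 D. Substituting D(t) from the Streeter–Phelps equation and solving for t gives
t_c = ln[(k_2/k_1)(1 − D₀(k_2−k_1)/(k_1 L₀))] / (k_2−k_1).
Here k_2−k_1 = 0.1310 d⁻¹ and 1 − D₀(k_2−k_1)/(k_1 L₀) = 1 − 2.64×0.1310/(0.407×23.6) = 0.9640, so
t_c = ln(1.322 × 0.9640) / 0.1310 = 0.2424 / 0.1310 = 1.850 d.
D_c = (k_1/k_2) L₀ e^(−k_1 t_c) = (0.407/0.538) × 23.6 × e^(−0.407×1.850) = 0.7565 × 23.6 × 0.4709 = 8.408 mg/L.
Minimum DO = C_s − D_c = 11.0 − 8.408 = 2.592 mg/L.
x_c = v t_c = 0.676 m/s × 1.850 d × 86400 s/d = 108100 m ≈ 108 km.

t_c ≈ 1.85 d; D_c ≈ 8.41 mg/L; min DO ≈ 2.59 mg/L; x_c ≈ 108 km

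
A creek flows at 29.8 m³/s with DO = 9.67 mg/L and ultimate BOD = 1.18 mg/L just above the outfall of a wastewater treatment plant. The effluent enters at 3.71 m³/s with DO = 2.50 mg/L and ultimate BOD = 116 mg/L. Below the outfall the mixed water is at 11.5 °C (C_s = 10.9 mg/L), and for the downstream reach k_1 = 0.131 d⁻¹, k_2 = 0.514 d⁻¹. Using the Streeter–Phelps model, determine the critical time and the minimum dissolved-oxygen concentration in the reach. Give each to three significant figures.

t_c ≈ 2.12 d; minimum DO ≈ 8.22 mg/L

Mixed DO = (29.8×9.67 + 3.71×2.50)/(29.8+3.71) = 297.4/33.51 = 8.876 mg/L.
Mixed L₀ = (29.8×1.18 + 3.71×116)/(33.51) = 465.5/33.51 = 13.89 mg/L.
Initial deficit D₀ = C_s − DO₀ = 10.9 − 8.876 = 2.024 mg/L.
t_c = (1/0.3830) ln[(0.514/0.131)(1 − 2.024×0.3830/(0.131×13.89))] = 2.611 × ln(2.252) = 2.120 d.
D_c = (0.131/0.514) × 13.89 × e^(−0.131×2.120) = 0.2549 × 13.89 × 0.7575 = 2.682 mg/L.
Minimum DO = 10.9 − 2.682 = 8.218 mg/L.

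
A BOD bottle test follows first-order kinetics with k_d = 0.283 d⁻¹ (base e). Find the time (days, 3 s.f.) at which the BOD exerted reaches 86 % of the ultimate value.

t ≈ 6.95 d

y/L₀ = 1 − e^(−k_d t) = 0.86 ⇒ e^(−k_d t) = 0.140
t = −ln(0.140) / 0.283 = 1.966 / 0.283 = 6.947 d.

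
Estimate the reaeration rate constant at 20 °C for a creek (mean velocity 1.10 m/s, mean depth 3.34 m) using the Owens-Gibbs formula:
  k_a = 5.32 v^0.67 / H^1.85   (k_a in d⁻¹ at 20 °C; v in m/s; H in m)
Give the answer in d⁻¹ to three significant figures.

k_a = 5.32 × 1.10^0.67 / 3.34^1.85 = 5.32 × 1.066 / 9.310 = 0.6091 d⁻¹.

k_a ≈ 0.609 d⁻¹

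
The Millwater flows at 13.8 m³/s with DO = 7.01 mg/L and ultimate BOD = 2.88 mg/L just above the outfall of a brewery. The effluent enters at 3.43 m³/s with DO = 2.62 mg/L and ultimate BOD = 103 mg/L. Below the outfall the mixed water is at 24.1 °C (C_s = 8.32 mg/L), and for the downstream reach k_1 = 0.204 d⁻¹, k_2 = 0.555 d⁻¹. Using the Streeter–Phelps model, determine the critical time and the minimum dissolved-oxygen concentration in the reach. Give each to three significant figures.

Mixed DO = (13.8×7.01 + 3.43×2.62)/(13.8+3.43) = 105.7/17.23 = 6.136 mg/L.
Mixed L₀ = (13.8×2.88 + 3.43×103)/(17.23) = 393.0/17.23 = 22.81 mg/L.
Initial deficit D₀ = C_s − DO₀ = 8.32 − 6.136 = 2.184 mg/L.
t_c = (1/0.3510) ln[(0.555/0.204)(1 − 2.184×0.3510/(0.204×22.81))] = 2.849 × ln(2.272) = 2.339 d.
D_c = (0.204/0.555) × 22.81 × e^(−0.204×2.339) = 0.3676 × 22.81 × 0.6206 = 5.203 mg/L.
Minimum DO = 8.32 − 5.203 = 3.117 mg/L.

t_c ≈ 2.34 d; minimum DO ≈ 3.12 mg/L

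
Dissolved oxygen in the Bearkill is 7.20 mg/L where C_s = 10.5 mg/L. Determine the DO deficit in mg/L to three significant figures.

D = C_s − C = 10.5 − 7.20 = 3.30 mg/L.

D ≈ 3.30 mg/L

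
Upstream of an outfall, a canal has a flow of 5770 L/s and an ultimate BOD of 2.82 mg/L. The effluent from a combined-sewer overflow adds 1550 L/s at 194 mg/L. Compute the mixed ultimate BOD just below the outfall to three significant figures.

Flow-weighted mixing: C = (Q_r C_r + Q_w C_w)/(Q_r + Q_w)
= (5770×2.82 + 1550×194)/(5770 + 1550) = 317000/7320 = 43.30 mg/L.

43.3 mg/L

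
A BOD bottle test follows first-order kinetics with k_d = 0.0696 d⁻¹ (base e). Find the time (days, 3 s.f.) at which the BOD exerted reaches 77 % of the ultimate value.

y/L₀ = 1 − e^(−k_d t) = 0.77 ⇒ e^(−k_d t) = 0.230
t = −ln(0.230) / 0.0696 = 1.470 / 0.0696 = 21.12 d.

t ≈ 21.1 d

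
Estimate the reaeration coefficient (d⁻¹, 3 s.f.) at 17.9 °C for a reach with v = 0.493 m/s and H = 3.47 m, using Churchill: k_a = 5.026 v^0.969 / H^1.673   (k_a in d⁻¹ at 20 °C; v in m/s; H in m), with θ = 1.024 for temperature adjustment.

k_a ≈ 0.301 d⁻¹

k_a(20) = 5.026 × 0.493^0.969 / 3.47^1.673 = 5.026 × 0.5039 / 8.016 = 0.3160 d⁻¹.
k_a(17.9) = 0.3160 × 1.024^(17.9−20) = 0.3160 × 0.9514 = 0.3006 d⁻¹.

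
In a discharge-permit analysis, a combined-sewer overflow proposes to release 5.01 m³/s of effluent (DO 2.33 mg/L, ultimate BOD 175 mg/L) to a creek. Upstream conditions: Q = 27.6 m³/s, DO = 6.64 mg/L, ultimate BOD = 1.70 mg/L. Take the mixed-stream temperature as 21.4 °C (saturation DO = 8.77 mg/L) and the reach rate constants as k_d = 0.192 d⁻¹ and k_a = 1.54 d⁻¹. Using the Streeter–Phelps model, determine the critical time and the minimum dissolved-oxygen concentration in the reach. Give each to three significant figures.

Mixed DO = (27.6×6.64 + 5.01×2.33)/(27.6+5.01) = 194.9/32.61 = 5.978 mg/L.
Mixed L₀ = (27.6×1.70 + 5.01×175)/(32.61) = 923.7/32.61 = 28.32 mg/L.
Initial deficit D₀ = C_s − DO₀ = 8.77 − 5.978 = 2.792 mg/L.
t_c = (1/1.348) ln[(1.54/0.192)(1 − 2.792×1.348/(0.192×28.32))] = 0.7418 × ln(2.470) = 0.6707 d.
D_c = (0.192/1.54) × 28.32 × e^(−0.192×0.6707) = 0.1247 × 28.32 × 0.8792 = 3.105 mg/L.
Minimum DO = 8.77 − 3.105 = 5.665 mg/L.

t_c ≈ 0.671 d; minimum DO ≈ 5.67 mg/L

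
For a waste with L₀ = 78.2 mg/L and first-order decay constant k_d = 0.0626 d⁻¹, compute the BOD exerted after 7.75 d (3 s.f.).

y_t = L₀(1 − e^(−k_d t)) = 78.2 × (1 − e^(−0.0626×7.75))
= 78.2 × (1 − 0.6156) = 78.2 × 0.3844 = 30.06 mg/L.

y ≈ 30.1 mg/L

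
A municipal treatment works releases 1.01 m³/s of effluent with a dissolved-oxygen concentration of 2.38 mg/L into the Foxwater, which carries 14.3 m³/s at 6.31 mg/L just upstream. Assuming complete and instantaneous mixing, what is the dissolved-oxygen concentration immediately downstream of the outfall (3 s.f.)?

Flow-weighted mixing: C = (Q_r C_r + Q_w C_w)/(Q_r + Q_w)
= (14.3×6.31 + 1.01×2.38)/(14.3 + 1.01) = 92.64/15.31 = 6.051 mg/L.

6.05 mg/L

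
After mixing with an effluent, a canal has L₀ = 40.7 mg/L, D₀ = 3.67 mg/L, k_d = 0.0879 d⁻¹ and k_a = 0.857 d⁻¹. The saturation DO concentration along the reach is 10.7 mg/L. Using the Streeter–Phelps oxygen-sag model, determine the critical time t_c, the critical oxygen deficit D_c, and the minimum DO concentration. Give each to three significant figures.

t_c ≈ 0.938 d; D_c ≈ 3.84 mg/L; min DO ≈ 6.86 mg/L

At the critical point dD/dt = 0, so k_d L₀ e^(−k_d t) = k_a D. Substituting D(t) from the Streeter–Phelps equation and solving for t gives
t_c = ln[(k_a/k_d)(1 − D₀(k_a−k_d)/(k_d L₀))] / (k_a−k_d).
Here k_a−k_d = 0.7691 d⁻¹ and 1 − D₀(k_a−k_d)/(k_d L₀) = 1 − 3.67×0.7691/(0.0879×40.7) = 0.2110, so
t_c = ln(9.750 × 0.2110) / 0.7691 = 0.7214 / 0.7691 = 0.9380 d.
L(t_c) = L₀ e^(−k_d t_c) = 40.7 × 0.9209 = 37.48 mg/L, and at the critical point k_a D_c = k_d L, so D_c = (0.0879/0.857) × 37.48 = 3.844 mg/L.
Minimum DO = C_s − D_c = 10.7 − 3.844 = 6.856 mg/L.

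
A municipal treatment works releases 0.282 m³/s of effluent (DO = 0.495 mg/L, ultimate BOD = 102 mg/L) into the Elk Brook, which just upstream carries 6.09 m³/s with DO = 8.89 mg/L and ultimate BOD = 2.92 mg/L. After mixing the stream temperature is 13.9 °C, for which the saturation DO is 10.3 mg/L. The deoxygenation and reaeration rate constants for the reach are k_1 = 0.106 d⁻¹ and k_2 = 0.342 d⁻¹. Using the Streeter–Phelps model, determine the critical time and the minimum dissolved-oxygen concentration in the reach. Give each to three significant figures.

Mixed DO = (6.09×8.89 + 0.282×0.495)/(6.09+0.282) = 54.28/6.372 = 8.518 mg/L.
Mixed L₀ = (6.09×2.92 + 0.282×102)/(6.372) = 46.55/6.372 = 7.305 mg/L.
Initial deficit D₀ = C_s − DO₀ = 10.3 − 8.518 = 1.782 mg/L.
t_c = (1/0.2360) ln[(0.342/0.106)(1 − 1.782×0.2360/(0.106×7.305))] = 4.237 × ln(1.475) = 1.646 d.
D_c = (0.106/0.342) × 7.305 × e^(−0.106×1.646) = 0.3099 × 7.305 × 0.8399 = 1.902 mg/L.
Minimum DO = 10.3 − 1.902 = 8.398 mg/L.

t_c ≈ 1.65 d; minimum DO ≈ 8.40 mg/L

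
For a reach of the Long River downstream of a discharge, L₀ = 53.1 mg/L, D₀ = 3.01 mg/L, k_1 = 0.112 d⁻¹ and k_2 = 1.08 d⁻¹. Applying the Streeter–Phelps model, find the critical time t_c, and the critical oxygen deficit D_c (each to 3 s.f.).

At the critical point dD/dt = 0, so k_1 L₀ e^(−k_1 t) = k_2 D. Substituting D(t) from the Streeter–Phelps equation and solving for t gives
t_c = ln[(k_2/k_1)(1 − D₀(k_2−k_1)/(k_1 L₀))] / (k_2−k_1).
Here k_2−k_1 = 0.9680 d⁻¹ and 1 − D₀(k_2−k_1)/(k_1 L₀) = 1 − 3.01×0.9680/(0.112×53.1) = 0.5101, so
t_c = ln(9.643 × 0.5101) / 0.9680 = 1.593 / 0.9680 = 1.646 d.
D_c = (k_1/k_2) L₀ e^(−k_1 t_c) = (0.112/1.08) × 53.1 × e^(−0.112×1.646) = 0.1037 × 53.1 × 0.8317 = 4.580 mg/L.

t_c ≈ 1.65 d; D_c ≈ 4.58 mg/L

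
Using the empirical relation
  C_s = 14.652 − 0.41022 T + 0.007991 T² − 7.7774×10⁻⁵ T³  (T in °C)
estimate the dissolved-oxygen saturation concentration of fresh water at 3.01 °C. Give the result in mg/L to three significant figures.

C_s = 14.652 − 0.41022×3.01 + 0.007991×3.01² − 7.7774×10⁻⁵×3.01³ = 13.49 mg/L.

C_s ≈ 13.5 mg/L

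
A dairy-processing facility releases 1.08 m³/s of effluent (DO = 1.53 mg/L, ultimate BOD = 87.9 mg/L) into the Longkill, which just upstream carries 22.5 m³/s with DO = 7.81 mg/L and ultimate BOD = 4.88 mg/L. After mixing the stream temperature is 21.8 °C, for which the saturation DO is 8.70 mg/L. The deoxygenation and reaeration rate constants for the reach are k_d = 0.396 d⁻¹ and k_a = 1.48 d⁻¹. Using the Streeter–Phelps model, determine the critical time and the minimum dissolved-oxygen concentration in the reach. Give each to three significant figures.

Mixed DO = (22.5×7.81 + 1.08×1.53)/(22.5+1.08) = 177.4/23.58 = 7.522 mg/L.
Mixed L₀ = (22.5×4.88 + 1.08×87.9)/(23.58) = 204.7/23.58 = 8.682 mg/L.
Initial deficit D₀ = C_s − DO₀ = 8.70 − 7.522 = 1.178 mg/L.
t_c = (1/1.084) ln[(1.48/0.396)(1 − 1.178×1.084/(0.396×8.682))] = 0.9225 × ln(2.350) = 0.7881 d.
D_c = (0.396/1.48) × 8.682 × e^(−0.396×0.7881) = 0.2676 × 8.682 × 0.7319 = 1.700 mg/L.
Minimum DO = 8.70 − 1.700 = 7.000 mg/L.

t_c ≈ 0.788 d; minimum DO ≈ 7.00 mg/L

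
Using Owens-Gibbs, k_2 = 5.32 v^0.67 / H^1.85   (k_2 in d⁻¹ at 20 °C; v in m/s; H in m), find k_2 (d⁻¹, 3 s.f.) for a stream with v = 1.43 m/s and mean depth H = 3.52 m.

k_2 = 5.32 × 1.43^0.67 / 3.52^1.85 = 5.32 × 1.271 / 10.26 = 0.6590 d⁻¹.

k_2 ≈ 0.659 d⁻¹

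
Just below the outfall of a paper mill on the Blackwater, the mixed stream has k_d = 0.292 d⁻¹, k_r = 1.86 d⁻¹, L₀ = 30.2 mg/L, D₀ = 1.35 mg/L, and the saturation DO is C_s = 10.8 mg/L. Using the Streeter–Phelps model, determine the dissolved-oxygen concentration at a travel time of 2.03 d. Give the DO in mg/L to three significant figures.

DO ≈ 7.79 mg/L

k_d L₀/(k_r−k_d) = 0.292×30.2/(1.86−0.292) = 8.818/1.568 = 5.624 mg/L.
e^(−k_d t) = e^(−0.292×2.030) = 0.5528; e^(−k_r t) = e^(−1.86×2.030) = 0.02292.
D = 5.624 × (0.5528 − 0.02292) + 1.35 × 0.02292 = 2.980 + 0.03094 = 3.011 mg/L.
DO = C_s − D = 10.8 − 3.011 = 7.789 mg/L.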